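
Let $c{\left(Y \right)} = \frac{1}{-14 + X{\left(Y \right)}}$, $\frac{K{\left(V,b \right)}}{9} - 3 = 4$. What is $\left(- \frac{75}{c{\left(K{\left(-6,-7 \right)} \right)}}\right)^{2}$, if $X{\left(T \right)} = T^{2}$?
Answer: $87986390625$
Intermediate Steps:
$K{\left(V,b \right)} = 63$ ($K{\left(V,b \right)} = 27 + 9 \cdot 4 = 27 + 36 = 63$)
$c{\left(Y \right)} = \frac{1}{-14 + Y^{2}}$
$\left(- \frac{75}{c{\left(K{\left(-6,-7 \right)} \right)}}\right)^{2} = \left(- \frac{75}{\frac{1}{-14 + 63^{2}}}\right)^{2} = \left(- \frac{75}{\frac{1}{-14 + 3969}}\right)^{2} = \left(- \frac{75}{\frac{1}{3955}}\right)^{2} = \left(- 75 \frac{1}{\frac{1}{3955}}\right)^{2} = \left(\left(-75\right) 3955\right)^{2} = \left(-296625\right)^{2} = 87986390625$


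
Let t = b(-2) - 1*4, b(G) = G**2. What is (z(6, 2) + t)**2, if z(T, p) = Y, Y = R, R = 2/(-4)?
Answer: 1/4 ≈ 0.25000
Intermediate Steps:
R = -1/2 (R = 2*(-1/4) = -1/2 ≈ -0.50000)
t = 0 (t = (-2)**2 - 1*4 = 4 - 4 = 0)
Y = -1/2 ≈ -0.50000
z(T, p) = -1/2
(z(6, 2) + t)**2 = (-1/2 + 0)**2 = (-1/2)**2 = 1/4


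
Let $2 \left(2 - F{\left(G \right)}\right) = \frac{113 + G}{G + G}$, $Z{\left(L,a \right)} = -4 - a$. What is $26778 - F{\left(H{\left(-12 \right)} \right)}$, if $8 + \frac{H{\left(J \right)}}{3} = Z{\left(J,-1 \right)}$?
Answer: $\frac{883588}{33} \approx 26775.0$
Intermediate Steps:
$H{\left(J \right)} = -33$ ($H{\left(J \right)} = -24 + 3 \left(-4 - -1\right) = -24 + 3 \left(-4 + 1\right) = -24 + 3 \left(-3\right) = -24 - 9 = -33$)
$F{\left(G \right)} = 2 - \frac{113 + G}{4 G}$ ($F{\left(G \right)} = 2 - \frac{\left(113 + G\right) \frac{1}{G + G}}{2} = 2 - \frac{\left(113 + G\right) \frac{1}{2 G}}{2} = 2 - \frac{\frac{1}{2} \frac{1}{G} \left(113 + G\right)}{2} = 2 - \frac{113 + G}{4 G}$)
$26778 - F{\left(H{\left(-12 \right)} \right)} = 26778 - \frac{-113 + 7 \left(-33\right)}{4 \left(-33\right)} = 26778 - \frac{1}{4} \left(- \frac{1}{33}\right) \left(-113 - 231\right) = 26778 - \frac{1}{4} \left(- \frac{1}{33}\right) \left(-344\right) = 26778 - \frac{86}{33} = \frac{883588}{33}$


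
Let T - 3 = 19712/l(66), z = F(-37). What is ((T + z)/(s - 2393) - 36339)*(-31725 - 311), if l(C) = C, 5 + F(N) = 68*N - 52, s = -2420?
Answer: 16809033136252/14439 ≈ 1.1641e+9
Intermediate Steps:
F(N) = -57 + 68*N (F(N) = -5 + (68*N - 52) = -5 + (-52 + 68*N) = -57 + 68*N)
z = -2573 (z = -57 + 68*(-37) = -57 - 2516 = -2573)
T = 905/3 (T = 3 + 19712/66 = 3 + 19712*(1/66) = 3 + 896/3 = 905/3 ≈ 301.67)
((T + z)/(s - 2393) - 36339)*(-31725 - 311) = ((905/3 - 2573)/(-2420 - 2393) - 36339)*(-31725 - 311) = (-6814/3/(-4813) - 36339)*(-32036) = (-6814/3*(-1/4813) - 36339)*(-32036) = (6814/14439 - 36339)*(-32036) = -524692007/14439*(-32036) = 16809033136252/14439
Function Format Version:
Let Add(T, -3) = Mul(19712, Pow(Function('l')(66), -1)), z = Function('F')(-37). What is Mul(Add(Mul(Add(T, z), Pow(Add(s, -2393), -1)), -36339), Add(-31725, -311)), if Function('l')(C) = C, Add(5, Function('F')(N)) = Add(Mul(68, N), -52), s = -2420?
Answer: Rational(16809033136252, 14439) ≈ 1.1641e+9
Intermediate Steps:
Function('F')(N) = Add(-57, Mul(68, N)) (Function('F')(N) = Add(-5, Add(Mul(68, N), -52)) = Add(-5, Add(-52, Mul(68, N))) = Add(-57, Mul(68, N)))
z = -2573 (z = Add(-57, Mul(68, -37)) = Add(-57, -2516) = -2573)
T = Rational(905, 3) (T = Add(3, Mul(19712, Pow(66, -1))) = Add(3, Mul(19712, Rational(1, 66))) = Add(3, Rational(896, 3)) = Rational(905, 3) ≈ 301.67)
Mul(Add(Mul(Add(T, z), Pow(Add(s, -2393), -1)), -36339), Add(-31725, -311)) = Mul(Add(Mul(Add(Rational(905, 3), -2573), Pow(Add(-2420, -2393), -1)), -36339), Add(-31725, -311)) = Mul(Add(Mul(Rational(-6814, 3), Pow(-4813, -1)), -36339), -32036) = Mul(Add(Mul(Rational(-6814, 3), Rational(-1, 4813)), -36339), -32036) = Mul(Add(Rational(6814, 14439), -36339), -32036) = Mul(Rational(-524692007, 14439), -32036) = Rational(16809033136252, 14439)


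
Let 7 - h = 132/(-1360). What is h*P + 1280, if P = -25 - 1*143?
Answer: 7454/85 ≈ 87.694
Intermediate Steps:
h = 2413/340 (h = 7 - 132/(-1360) = 7 - 132*(-1)/1360 = 7 - 1*(-33/340) = 7 + 33/340 = 2413/340 ≈ 7.0971)
P = -168 (P = -25 - 143 = -168)
h*P + 1280 = (2413/340)*(-168) + 1280 = -101346/85 + 1280 = 7454/85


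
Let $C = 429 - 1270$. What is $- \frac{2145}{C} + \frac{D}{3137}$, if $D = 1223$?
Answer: $\frac{7757408}{2638217} \approx 2.9404$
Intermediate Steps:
$C = -841$
$- \frac{2145}{C} + \frac{D}{3137} = - \frac{2145}{-841} + \frac{1223}{3137} = \left(-2145\right) \left(- \frac{1}{841}\right) + 1223 \cdot \frac{1}{3137} = \frac{2145}{841} + \frac{1223}{3137} = \frac{7757408}{2638217}$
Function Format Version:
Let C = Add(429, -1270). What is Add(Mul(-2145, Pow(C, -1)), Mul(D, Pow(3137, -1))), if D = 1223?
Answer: Rational(7757408, 2638217) ≈ 2.9404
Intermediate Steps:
C = -841
Add(Mul(-2145, Pow(C, -1)), Mul(D, Pow(3137, -1))) = Add(Mul(-2145, Pow(-841, -1)), Mul(1223, Pow(3137, -1))) = Add(Mul(-2145, Rational(-1, 841)), Mul(1223, Rational(1, 3137))) = Add(Rational(2145, 841), Rational(1223, 3137)) = Rational(7757408, 2638217)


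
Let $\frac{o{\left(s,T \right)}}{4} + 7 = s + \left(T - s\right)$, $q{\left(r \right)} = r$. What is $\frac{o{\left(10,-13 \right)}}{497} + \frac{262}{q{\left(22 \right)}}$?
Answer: $\frac{64227}{5467} \approx 11.748$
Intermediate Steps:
$o{\left(s,T \right)} = -28 + 4 T$ ($o{\left(s,T \right)} = -28 + 4 \left(s + \left(T - s\right)\right) = -28 + 4 T$)
$\frac{o{\left(10,-13 \right)}}{497} + \frac{262}{q{\left(22 \right)}} = \frac{-28 + 4 \left(-13\right)}{497} + \frac{262}{22} = \left(-28 - 52\right) \frac{1}{497} + 262 \cdot \frac{1}{22} = \left(-80\right) \frac{1}{497} + \frac{131}{11} = - \frac{80}{497} + \frac{131}{11} = \frac{64227}{5467}$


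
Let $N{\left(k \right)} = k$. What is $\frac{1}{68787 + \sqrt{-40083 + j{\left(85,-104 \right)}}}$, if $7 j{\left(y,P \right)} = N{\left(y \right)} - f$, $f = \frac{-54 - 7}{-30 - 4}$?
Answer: $\frac{5457102}{375380854249} - \frac{5 i \sqrt{90791526}}{1126142562747} \approx 1.4538 \cdot 10^{-5} - 4.2306 \cdot 10^{-8} i$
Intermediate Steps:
$f = \frac{61}{34}$ ($f = - \frac{61}{-34} = \left(-61\right) \left(- \frac{1}{34}\right) = \frac{61}{34} \approx 1.7941$)
$j{\left(y,P \right)} = - \frac{61}{238} + \frac{y}{7}$ ($j{\left(y,P \right)} = \frac{y - \frac{61}{34}}{7} = \frac{- \frac{61}{34} + y}{7} = - \frac{61}{238} + \frac{y}{7}$)
$\frac{1}{68787 + \sqrt{-40083 + j{\left(85,-104 \right)}}} = \frac{1}{68787 + \sqrt{-40083 + \left(- \frac{61}{238} + \frac{1}{7} \cdot 85\right)}} = \frac{1}{68787 + \sqrt{-40083 + \left(- \frac{61}{238} + \frac{85}{7}\right)}} = \frac{1}{68787 + \sqrt{-40083 + \frac{2829}{238}}} = \frac{1}{68787 + \sqrt{- \frac{9536925}{238}}} = \frac{1}{68787 + \frac{5 i \sqrt{90791526}}{238}}$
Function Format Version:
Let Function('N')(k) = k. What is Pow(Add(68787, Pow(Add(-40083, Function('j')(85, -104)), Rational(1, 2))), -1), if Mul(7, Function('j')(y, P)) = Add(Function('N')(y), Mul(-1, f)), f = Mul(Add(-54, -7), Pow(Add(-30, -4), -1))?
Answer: Add(Rational(5457102, 375380854249), Mul(Rational(-5, 1126142562747), I, Pow(90791526, Rational(1, 2)))) ≈ Add(1.4538e-5, Mul(-4.2306e-8, I))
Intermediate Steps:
f = Rational(61, 34) (f = Mul(-61, Pow(-34, -1)) = Mul(-61, Rational(-1, 34)) = Rational(61, 34) ≈ 1.7941)
Function('j')(y, P) = Add(Rational(-61, 238), Mul(Rational(1, 7), y)) (Function('j')(y, P) = Mul(Rational(1, 7), Add(y, Mul(-1, Rational(61, 34)))) = Mul(Rational(1, 7), Add(y, Rational(-61, 34))) = Mul(Rational(1, 7), Add(Rational(-61, 34), y)) = Add(Rational(-61, 238), Mul(Rational(1, 7), y)))
Pow(Add(68787, Pow(Add(-40083, Function('j')(85, -104)), Rational(1, 2))), -1) = Pow(Add(68787, Pow(Add(-40083, Add(Rational(-61, 238), Mul(Rational(1, 7), 85))), Rational(1, 2))), -1) = Pow(Add(68787, Pow(Add(-40083, Add(Rational(-61, 238), Rational(85, 7))), Rational(1, 2))), -1) = Pow(Add(68787, Pow(Add(-40083, Rational(2829, 238)), Rational(1, 2))), -1) = Pow(Add(68787, Pow(Rational(-9536925, 238), Rational(1, 2))), -1) = Pow(Add(68787, Mul(Rational(5, 238), I, Pow(90791526, Rational(1, 2)))), -1)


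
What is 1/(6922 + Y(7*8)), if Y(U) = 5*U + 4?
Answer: 1/7206 ≈ 0.00013877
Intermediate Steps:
Y(U) = 4 + 5*U
1/(6922 + Y(7*8)) = 1/(6922 + (4 + 5*(7*8))) = 1/(6922 + (4 + 5*56)) = 1/(6922 + (4 + 280)) = 1/(6922 + 284) = 1/7206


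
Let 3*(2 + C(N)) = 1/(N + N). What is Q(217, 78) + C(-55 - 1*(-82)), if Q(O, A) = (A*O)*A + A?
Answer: 213889249/162 ≈ 1.3203e+6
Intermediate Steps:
Q(O, A) = A + O*A² (Q(O, A) = O*A² + A = A + O*A²)
C(N) = -2 + 1/(6*N) (C(N) = -2 + 1/(3*(N + N)) = -2 + 1/(3*((2*N))) = -2 + (1/(2*N))/3 = -2 + 1/(6*N))
Q(217, 78) + C(-55 - 1*(-82)) = 78*(1 + 78*217) + (-2 + 1/(6*(-55 - 1*(-82)))) = 78*(1 + 16926) + (-2 + 1/(6*(-55 + 82))) = 78*16927 + (-2 + (⅙)/27) = 1320306 + (-2 + (⅙)*(1/27)) = 1320306 + (-2 + 1/162) = 1320306 - 323/162 = 213889249/162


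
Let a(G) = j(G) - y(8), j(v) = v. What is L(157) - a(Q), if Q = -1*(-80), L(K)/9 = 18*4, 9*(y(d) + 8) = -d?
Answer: 5032/9 ≈ 559.11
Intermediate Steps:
y(d) = -8 - d/9 (y(d) = -8 + (-d)/9 = -8 - d/9)
L(K) = 648 (L(K) = 9*(18*4) = 9*72 = 648)
Q = 80
a(G) = 80/9 + G (a(G) = G - (-8 - ⅑*8) = G - (-8 - 8/9) = G - 1*(-80/9) = G + 80/9 = 80/9 + G)
L(157) - a(Q) = 648 - (80/9 + 80) = 648 - 1*800/9 = 648 - 800/9 = 5032/9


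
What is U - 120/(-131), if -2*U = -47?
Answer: 6397/262 ≈ 24.416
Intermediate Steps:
U = 47/2 (U = -1/2*(-47) = 47/2 ≈ 23.500)
U - 120/(-131) = 47/2 - 120/(-131) = 47/2 - 120*(-1/131) = 47/2 + 120/131 = 6397/262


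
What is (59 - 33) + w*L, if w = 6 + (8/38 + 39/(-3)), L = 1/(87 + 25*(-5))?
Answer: 18901/722 ≈ 26.179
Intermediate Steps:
L = -1/38 (L = 1/(87 - 125) = 1/(-38) = -1/38 ≈ -0.026316)
w = -129/19 (w = 6 + (8*(1/38) + 39*(-1/3)) = 6 + (4/19 - 13) = 6 - 243/19 = -129/19 ≈ -6.7895)
(59 - 33) + w*L = (59 - 33) - 129/19*(-1/38) = 26 + 129/722 = 18901/722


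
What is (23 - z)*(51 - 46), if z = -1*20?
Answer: 215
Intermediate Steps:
z = -20
(23 - z)*(51 - 46) = (23 - 1*(-20))*(51 - 46) = (23 + 20)*5 = 43*5 = 215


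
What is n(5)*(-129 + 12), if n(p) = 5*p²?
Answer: -14625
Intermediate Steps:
n(5)*(-129 + 12) = (5*5²)*(-129 + 12) = (5*25)*(-117) = 125*(-117) = -14625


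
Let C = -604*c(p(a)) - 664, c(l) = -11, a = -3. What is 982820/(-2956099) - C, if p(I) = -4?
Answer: -17678454840/2956099 ≈ -5980.3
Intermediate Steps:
C = 5980 (C = -604*(-11) - 664 = 6644 - 664 = 5980)
982820/(-2956099) - C = 982820/(-2956099) - 1*5980 = 982820*(-1/2956099) - 5980 = -982820/2956099 - 5980 = -17678454840/2956099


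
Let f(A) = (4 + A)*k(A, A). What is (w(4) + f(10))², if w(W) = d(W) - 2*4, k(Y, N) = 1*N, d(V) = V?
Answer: 18496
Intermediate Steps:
k(Y, N) = N
f(A) = A*(4 + A) (f(A) = (4 + A)*A = A*(4 + A))
w(W) = -8 + W (w(W) = W - 2*4 = W - 8 = -8 + W)
(w(4) + f(10))² = ((-8 + 4) + 10*(4 + 10))² = (-4 + 10*14)² = (-4 + 140)² = 136² = 18496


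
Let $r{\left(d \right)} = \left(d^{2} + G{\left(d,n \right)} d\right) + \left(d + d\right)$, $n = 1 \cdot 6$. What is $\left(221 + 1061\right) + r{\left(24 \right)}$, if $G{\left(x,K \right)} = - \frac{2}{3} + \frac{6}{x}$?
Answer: $1896$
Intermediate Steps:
$n = 6$
$G{\left(x,K \right)} = - \frac{2}{3} + \frac{6}{x}$ ($G{\left(x,K \right)} = \left(-2\right) \frac{1}{3} + \frac{6}{x} = - \frac{2}{3} + \frac{6}{x}$)
$r{\left(d \right)} = d^{2} + 2 d + d \left(- \frac{2}{3} + \frac{6}{d}\right)$ ($r{\left(d \right)} = \left(d^{2} + \left(- \frac{2}{3} + \frac{6}{d}\right) d\right) + \left(d + d\right) = \left(d^{2} + d \left(- \frac{2}{3} + \frac{6}{d}\right)\right) + 2 d = d^{2} + 2 d + d \left(- \frac{2}{3} + \frac{6}{d}\right)$)
$\left(221 + 1061\right) + r{\left(24 \right)} = \left(221 + 1061\right) + \left(6 + \frac{1}{3} \cdot 24 \left(4 + 3 \cdot 24\right)\right) = 1282 + \left(6 + \frac{1}{3} \cdot 24 \left(4 + 72\right)\right) = 1282 + \left(6 + \frac{1}{3} \cdot 24 \cdot 76\right) = 1282 + \left(6 + 608\right) = 1282 + 614 = 1896$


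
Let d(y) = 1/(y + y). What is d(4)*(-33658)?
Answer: -16829/4 ≈ -4207.3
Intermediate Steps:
d(y) = 1/(2*y)
d(4)*(-33658) = ((½)/4)*(-33658) = ((½)*(¼))*(-33658) = (⅛)*(-33658) = -16829/4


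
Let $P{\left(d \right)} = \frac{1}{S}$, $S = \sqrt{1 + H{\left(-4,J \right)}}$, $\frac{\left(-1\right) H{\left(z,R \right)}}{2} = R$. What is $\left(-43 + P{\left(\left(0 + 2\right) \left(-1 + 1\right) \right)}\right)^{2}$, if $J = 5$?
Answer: $\frac{\left(129 + i\right)^{2}}{9} \approx 1848.9 + 28.667 i$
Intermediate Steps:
$H{\left(z,R \right)} = - 2 R$
$S = 3 i$ ($S = \sqrt{1 - 10} = \sqrt{-9} = 3 i \approx 3.0 i$)
$P{\left(d \right)} = - \frac{i}{3}$ ($P{\left(d \right)} = \frac{1}{3 i} = - \frac{i}{3}$)
$\left(-43 + P{\left(\left(0 + 2\right) \left(-1 + 1\right) \right)}\right)^{2} = \left(-43 - \frac{i}{3}\right)^{2}$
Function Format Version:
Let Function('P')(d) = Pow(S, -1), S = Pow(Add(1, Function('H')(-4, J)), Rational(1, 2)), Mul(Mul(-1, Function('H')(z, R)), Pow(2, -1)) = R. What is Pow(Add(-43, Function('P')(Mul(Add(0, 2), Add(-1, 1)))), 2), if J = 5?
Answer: Mul(Rational(1, 9), Pow(Add(129, I), 2)) ≈ Add(1848.9, Mul(28.667, I))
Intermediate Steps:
Function('H')(z, R) = Mul(-2, R)
S = Mul(3, I) (S = Pow(Add(1, Mul(-2, 5)), Rational(1, 2)) = Pow(Add(1, -10), Rational(1, 2)) = Pow(-9, Rational(1, 2)) = Mul(3, I) ≈ Mul(3.0000, I))
Function('P')(d) = Mul(Rational(-1, 3), I) (Function('P')(d) = Pow(Mul(3, I), -1) = Mul(Rational(-1, 3), I))
Pow(Add(-43, Function('P')(Mul(Add(0, 2), Add(-1, 1)))), 2) = Pow(Add(-43, Mul(Rational(-1, 3), I)), 2)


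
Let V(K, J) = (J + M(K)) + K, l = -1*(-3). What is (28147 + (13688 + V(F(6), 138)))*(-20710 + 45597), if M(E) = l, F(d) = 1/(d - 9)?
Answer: 3133945249/3 ≈ 1.0446e+9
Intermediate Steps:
l = 3
F(d) = 1/(-9 + d)
M(E) = 3
V(K, J) = 3 + J + K (V(K, J) = (J + 3) + K = (3 + J) + K = 3 + J + K)
(28147 + (13688 + V(F(6), 138)))*(-20710 + 45597) = (28147 + (13688 + (3 + 138 + 1/(-9 + 6))))*(-20710 + 45597) = (28147 + (13688 + (3 + 138 + 1/(-3))))*24887 = (28147 + (13688 + (3 + 138 - ⅓)))*24887 = (28147 + (13688 + 422/3))*24887 = (28147 + 41486/3)*24887 = (125927/3)*24887 = 3133945249/3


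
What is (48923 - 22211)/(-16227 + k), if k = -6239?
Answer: -13356/11233 ≈ -1.1890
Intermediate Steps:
(48923 - 22211)/(-16227 + k) = (48923 - 22211)/(-16227 - 6239) = 26712/(-22466) = 26712*(-1/22466) = -13356/11233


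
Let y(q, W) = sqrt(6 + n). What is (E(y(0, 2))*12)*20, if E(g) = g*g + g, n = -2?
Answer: 1440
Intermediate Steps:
y(q, W) = 2 (y(q, W) = sqrt(6 - 2) = sqrt(4) = 2)
E(g) = g + g**2 (E(g) = g**2 + g = g + g**2)
(E(y(0, 2))*12)*20 = ((2*(1 + 2))*12)*20 = ((2*3)*12)*20 = (6*12)*20 = 72*20 = 1440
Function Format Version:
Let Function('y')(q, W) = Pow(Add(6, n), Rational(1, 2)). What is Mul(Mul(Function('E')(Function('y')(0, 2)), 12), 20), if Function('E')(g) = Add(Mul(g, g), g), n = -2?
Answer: 1440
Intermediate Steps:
Function('y')(q, W) = 2 (Function('y')(q, W) = Pow(Add(6, -2), Rational(1, 2)) = Pow(4, Rational(1, 2)) = 2)
Function('E')(g) = Add(g, Pow(g, 2)) (Function('E')(g) = Add(Pow(g, 2), g) = Add(g, Pow(g, 2)))
Mul(Mul(Function('E')(Function('y')(0, 2)), 12), 20) = Mul(Mul(Mul(2, Add(1, 2)), 12), 20) = Mul(Mul(Mul(2, 3), 12), 20) = Mul(Mul(6, 12), 20) = Mul(72, 20) = 1440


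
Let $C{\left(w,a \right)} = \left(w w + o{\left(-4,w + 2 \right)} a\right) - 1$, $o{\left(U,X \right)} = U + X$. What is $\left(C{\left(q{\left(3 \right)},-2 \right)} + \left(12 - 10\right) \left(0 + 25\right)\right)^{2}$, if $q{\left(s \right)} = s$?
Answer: $3136$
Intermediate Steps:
$C{\left(w,a \right)} = -1 + w^{2} + a \left(-2 + w\right)$ ($C{\left(w,a \right)} = \left(w w + \left(-4 + \left(w + 2\right)\right) a\right) - 1 = \left(w^{2} + \left(-4 + \left(2 + w\right)\right) a\right) - 1 = \left(w^{2} + \left(-2 + w\right) a\right) - 1 = \left(w^{2} + a \left(-2 + w\right)\right) - 1 = -1 + w^{2} + a \left(-2 + w\right)$)
$\left(C{\left(q{\left(3 \right)},-2 \right)} + \left(12 - 10\right) \left(0 + 25\right)\right)^{2} = \left(\left(-1 + 3^{2} - 2 \left(-2 + 3\right)\right) + \left(12 - 10\right) \left(0 + 25\right)\right)^{2} = \left(\left(-1 + 9 - 2\right) + 2 \cdot 25\right)^{2} = \left(\left(-1 + 9 - 2\right) + 50\right)^{2} = \left(6 + 50\right)^{2} = 56^{2} = 3136$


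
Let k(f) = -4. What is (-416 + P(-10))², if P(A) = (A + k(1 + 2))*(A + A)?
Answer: 18496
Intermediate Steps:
P(A) = 2*A*(-4 + A) (P(A) = (A - 4)*(A + A) = (-4 + A)*(2*A) = 2*A*(-4 + A))
(-416 + P(-10))² = (-416 + 2*(-10)*(-4 - 10))² = (-416 + 2*(-10)*(-14))² = (-416 + 280)² = (-136)² = 18496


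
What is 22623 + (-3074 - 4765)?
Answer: 14784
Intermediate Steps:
22623 + (-3074 - 4765) = 22623 - 7839 = 14784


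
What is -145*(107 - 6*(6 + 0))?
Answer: -10295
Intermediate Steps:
-145*(107 - 6*(6 + 0)) = -145*(107 - 6*6) = -145*(107 - 36) = -145*71 = -10295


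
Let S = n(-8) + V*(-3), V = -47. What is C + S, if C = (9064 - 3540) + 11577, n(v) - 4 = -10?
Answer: 17236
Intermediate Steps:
n(v) = -6 (n(v) = 4 - 10 = -6)
C = 17101 (C = 5524 + 11577 = 17101)
S = 135 (S = -6 - 47*(-3) = -6 + 141 = 135)
C + S = 17101 + 135 = 17236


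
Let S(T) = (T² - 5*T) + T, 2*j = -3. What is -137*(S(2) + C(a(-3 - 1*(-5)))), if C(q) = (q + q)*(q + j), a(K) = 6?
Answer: -6850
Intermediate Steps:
j = -3/2 (j = (½)*(-3) = -3/2 ≈ -1.5000)
S(T) = T² - 4*T
C(q) = 2*q*(-3/2 + q) (C(q) = (q + q)*(q - 3/2) = (2*q)*(-3/2 + q) = 2*q*(-3/2 + q))
-137*(S(2) + C(a(-3 - 1*(-5)))) = -137*(2*(-4 + 2) + 6*(-3 + 2*6)) = -137*(2*(-2) + 6*(-3 + 12)) = -137*(-4 + 6*9) = -137*(-4 + 54) = -137*50 = -6850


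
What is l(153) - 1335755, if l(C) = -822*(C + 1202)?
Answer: -2449565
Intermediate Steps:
l(C) = -988044 - 822*C (l(C) = -822*(1202 + C) = -988044 - 822*C)
l(153) - 1335755 = (-988044 - 822*153) - 1335755 = (-988044 - 125766) - 1335755 = -1113810 - 1335755 = -2449565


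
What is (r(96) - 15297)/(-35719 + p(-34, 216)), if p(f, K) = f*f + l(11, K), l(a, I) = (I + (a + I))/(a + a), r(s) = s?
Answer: 334422/759943 ≈ 0.44006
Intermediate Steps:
l(a, I) = (a + 2*I)/(2*a) (l(a, I) = (I + (I + a))/((2*a)) = (a + 2*I)*(1/(2*a)) = (a + 2*I)/(2*a))
p(f, K) = ½ + f² + K/11 (p(f, K) = f*f + (K + (½)*11)/11 = f² + (K + 11/2)/11 = f² + (11/2 + K)/11 = f² + (½ + K/11) = ½ + f² + K/11)
(r(96) - 15297)/(-35719 + p(-34, 216)) = (96 - 15297)/(-35719 + (½ + (-34)² + (1/11)*216)) = -15201/(-35719 + (½ + 1156 + 216/11)) = -15201/(-35719 + 25875/22) = -15201/(-759943/22) = -15201*(-22/759943) = 334422/759943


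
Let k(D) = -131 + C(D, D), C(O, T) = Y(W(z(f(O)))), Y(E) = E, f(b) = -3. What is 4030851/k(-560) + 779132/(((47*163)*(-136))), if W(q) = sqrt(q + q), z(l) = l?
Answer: -137544420561755/4471557158 - 4030851*I*sqrt(6)/17167 ≈ -30760.0 - 575.15*I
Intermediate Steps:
W(q) = sqrt(2)*sqrt(q) (W(q) = sqrt(2*q) = sqrt(2)*sqrt(q))
C(O, T) = I*sqrt(6) (C(O, T) = sqrt(2)*sqrt(-3) = sqrt(2)*(I*sqrt(3)) = I*sqrt(6))
k(D) = -131 + I*sqrt(6)
4030851/k(-560) + 779132/(((47*163)*(-136))) = 4030851/(-131 + I*sqrt(6)) + 779132/(((47*163)*(-136))) = 4030851/(-131 + I*sqrt(6)) + 779132/((7661*(-136))) = 4030851/(-131 + I*sqrt(6)) + 779132/(-1041896) = 4030851/(-131 + I*sqrt(6)) + 779132*(-1/1041896) = 4030851/(-131 + I*sqrt(6)) - 194783/260474 = -194783/260474 + 4030851/(-131 + I*sqrt(6))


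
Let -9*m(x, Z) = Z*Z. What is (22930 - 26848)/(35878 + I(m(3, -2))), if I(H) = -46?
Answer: -653/5972 ≈ -0.10934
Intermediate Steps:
m(x, Z) = -Z**2/9 (m(x, Z) = -Z*Z/9 = -Z**2/9)
(22930 - 26848)/(35878 + I(m(3, -2))) = (22930 - 26848)/(35878 - 46) = -3918/35832 = -3918*1/35832 = -653/5972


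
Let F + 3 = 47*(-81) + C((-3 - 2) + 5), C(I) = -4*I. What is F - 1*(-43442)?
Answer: 39632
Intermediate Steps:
F = -3810 (F = -3 + (47*(-81) - 4*((-3 - 2) + 5)) = -3 + (-3807 - 4*(-5 + 5)) = -3 + (-3807 - 4*0) = -3 + (-3807 + 0) = -3 - 3807 = -3810)
F - 1*(-43442) = -3810 - 1*(-43442) = -3810 + 43442 = 39632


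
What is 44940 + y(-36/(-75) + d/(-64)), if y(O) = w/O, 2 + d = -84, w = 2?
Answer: 65569060/1459 ≈ 44941.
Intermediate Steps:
d = -86 (d = -2 - 84 = -86)
y(O) = 2/O
44940 + y(-36/(-75) + d/(-64)) = 44940 + 2/(-36/(-75) - 86/(-64)) = 44940 + 2/(-36*(-1/75) - 86*(-1/64)) = 44940 + 2/(12/25 + 43/32) = 44940 + 2/(1459/800) = 44940 + 2*(800/1459) = 44940 + 1600/1459 = 65569060/1459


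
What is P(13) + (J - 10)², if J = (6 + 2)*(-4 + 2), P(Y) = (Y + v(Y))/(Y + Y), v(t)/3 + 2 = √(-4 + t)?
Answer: 8796/13 ≈ 676.62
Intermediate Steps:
v(t) = -6 + 3*√(-4 + t)
P(Y) = (-6 + Y + 3*√(-4 + Y))/(2*Y) (P(Y) = (Y + (-6 + 3*√(-4 + Y)))/(Y + Y) = (-6 + Y + 3*√(-4 + Y))/((2*Y)) = (-6 + Y + 3*√(-4 + Y))*(1/(2*Y)) = (-6 + Y + 3*√(-4 + Y))/(2*Y))
J = -16 (J = 8*(-2) = -16)
P(13) + (J - 10)² = (½)*(-6 + 13 + 3*√(-4 + 13))/13 + (-16 - 10)² = (½)*(1/13)*(-6 + 13 + 3*√9) + (-26)² = (½)*(1/13)*(-6 + 13 + 3*3) + 676 = (½)*(1/13)*(-6 + 13 + 9) + 676 = (½)*(1/13)*16 + 676 = 8/13 + 676 = 8796/13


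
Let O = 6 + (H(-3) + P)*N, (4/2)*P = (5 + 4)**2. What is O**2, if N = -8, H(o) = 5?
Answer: 128164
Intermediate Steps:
P = 81/2 (P = (5 + 4)**2/2 = (1/2)*9**2 = (1/2)*81 = 81/2 ≈ 40.500)
O = -358 (O = 6 + (5 + 81/2)*(-8) = 6 + (91/2)*(-8) = 6 - 364 = -358)
O**2 = (-358)**2 = 128164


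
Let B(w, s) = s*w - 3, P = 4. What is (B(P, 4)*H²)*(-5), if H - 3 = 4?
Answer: -3185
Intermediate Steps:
B(w, s) = -3 + s*w
H = 7 (H = 3 + 4 = 7)
(B(P, 4)*H²)*(-5) = ((-3 + 4*4)*7²)*(-5) = ((-3 + 16)*49)*(-5) = (13*49)*(-5) = 637*(-5) = -3185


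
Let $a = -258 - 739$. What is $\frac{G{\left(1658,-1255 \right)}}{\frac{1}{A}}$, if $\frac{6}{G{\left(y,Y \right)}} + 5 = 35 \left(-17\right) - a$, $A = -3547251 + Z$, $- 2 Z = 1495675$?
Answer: $- \frac{25770531}{397} \approx -64913.0$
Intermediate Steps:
$Z = - \frac{1495675}{2}$ ($Z = \left(- \frac{1}{2}\right) 1495675 = - \frac{1495675}{2} \approx -7.4784 \cdot 10^{5}$)
$a = -997$ ($a = -258 - 739 = -997$)
$A = - \frac{8590177}{2}$ ($A = -3547251 - \frac{1495675}{2} = - \frac{8590177}{2} \approx -4.2951 \cdot 10^{6}$)
$G{\left(y,Y \right)} = \frac{6}{397}$ ($G{\left(y,Y \right)} = \frac{6}{-5 + \left(35 \left(-17\right) - -997\right)} = \frac{6}{-5 + \left(-595 + 997\right)} = \frac{6}{-5 + 402} = \frac{6}{397}$)
$\frac{G{\left(1658,-1255 \right)}}{\frac{1}{A}} = \frac{6}{397 \frac{1}{- \frac{8590177}{2}}} = \frac{6}{397 \left(- \frac{2}{8590177}\right)} = \frac{6}{397} \left(- \frac{8590177}{2}\right) = - \frac{25770531}{397}$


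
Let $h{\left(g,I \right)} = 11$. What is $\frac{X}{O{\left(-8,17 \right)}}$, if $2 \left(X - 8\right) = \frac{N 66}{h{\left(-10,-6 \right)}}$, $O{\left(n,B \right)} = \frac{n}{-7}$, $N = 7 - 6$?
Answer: $\frac{77}{8} \approx 9.625$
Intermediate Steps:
$N = 1$
$O{\left(n,B \right)} = - \frac{n}{7}$ ($O{\left(n,B \right)} = n \left(- \frac{1}{7}\right) = - \frac{n}{7}$)
$X = 11$ ($X = 8 + \frac{1 \cdot 66 \cdot \frac{1}{11}}{2} = 8 + \frac{66 \cdot \frac{1}{11}}{2} = 8 + \frac{1}{2} \cdot 6 = 8 + 3 = 11$)
$\frac{X}{O{\left(-8,17 \right)}} = \frac{11}{\left(- \frac{1}{7}\right) \left(-8\right)} = \frac{11}{\frac{8}{7}} = 11 \cdot \frac{7}{8} = \frac{77}{8}$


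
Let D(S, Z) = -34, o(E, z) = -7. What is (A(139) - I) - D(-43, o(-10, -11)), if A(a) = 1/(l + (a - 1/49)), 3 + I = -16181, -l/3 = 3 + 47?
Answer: 8757671/540 ≈ 16218.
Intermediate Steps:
l = -150 (l = -3*(3 + 47) = -3*50 = -150)
I = -16184 (I = -3 - 16181 = -16184)
A(a) = 1/(-7351/49 + a) (A(a) = 1/(-150 + (a - 1/49)) = 1/(-150 + (-1/49 + a)) = 1/(-7351/49 + a))
(A(139) - I) - D(-43, o(-10, -11)) = (49/(-7351 + 49*139) - 1*(-16184)) - 1*(-34) = (49/(-7351 + 6811) + 16184) + 34 = (49/(-540) + 16184) + 34 = (49*(-1/540) + 16184) + 34 = (-49/540 + 16184) + 34 = 8739311/540 + 34 = 8757671/540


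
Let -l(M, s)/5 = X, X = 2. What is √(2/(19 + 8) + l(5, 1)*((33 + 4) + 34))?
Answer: 4*I*√3594/9 ≈ 26.644*I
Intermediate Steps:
l(M, s) = -10 (l(M, s) = -5*2 = -10)
√(2/(19 + 8) + l(5, 1)*((33 + 4) + 34)) = √(2/(19 + 8) - 10*((33 + 4) + 34)) = √(2/27 - 10*(37 + 34)) = √(2*(1/27) - 10*71) = √(2/27 - 710) = √(-19168/27) = 4*I*√3594/9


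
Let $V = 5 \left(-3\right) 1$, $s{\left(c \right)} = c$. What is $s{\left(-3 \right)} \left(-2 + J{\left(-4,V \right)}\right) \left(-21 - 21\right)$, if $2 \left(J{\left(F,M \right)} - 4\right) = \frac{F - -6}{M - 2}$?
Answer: $\frac{4158}{17} \approx 244.59$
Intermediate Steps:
$V = -15$ ($V = \left(-15\right) 1 = -15$)
$J{\left(F,M \right)} = 4 + \frac{6 + F}{2 \left(-2 + M\right)}$ ($J{\left(F,M \right)} = 4 + \frac{\left(F - -6\right) \frac{1}{M - 2}}{2} = 4 + \frac{\left(F + 6\right) \frac{1}{-2 + M}}{2} = 4 + \frac{\left(6 + F\right) \frac{1}{-2 + M}}{2} = 4 + \frac{\frac{1}{-2 + M} \left(6 + F\right)}{2} = 4 + \frac{6 + F}{2 \left(-2 + M\right)}$)
$s{\left(-3 \right)} \left(-2 + J{\left(-4,V \right)}\right) \left(-21 - 21\right) = - 3 \left(-2 + \frac{-10 - 4 + 8 \left(-15\right)}{2 \left(-2 - 15\right)}\right) \left(-21 - 21\right) = - 3 \left(-2 + \frac{-10 - 4 - 120}{2 \left(-17\right)}\right) \left(-42\right) = - 3 \left(-2 + \frac{1}{2} \left(- \frac{1}{17}\right) \left(-134\right)\right) \left(-42\right) = - 3 \left(-2 + \frac{67}{17}\right) \left(-42\right) = - 3 \cdot \frac{33}{17} \left(-42\right) = \left(-3\right) \left(- \frac{1386}{17}\right) = \frac{4158}{17}$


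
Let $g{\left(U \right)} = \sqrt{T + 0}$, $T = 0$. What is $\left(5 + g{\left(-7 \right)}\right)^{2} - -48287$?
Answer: $48312$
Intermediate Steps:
$g{\left(U \right)} = 0$ ($g{\left(U \right)} = \sqrt{0 + 0} = \sqrt{0} = 0$)
$\left(5 + g{\left(-7 \right)}\right)^{2} - -48287 = \left(5 + 0\right)^{2} - -48287 = 5^{2} + 48287 = 25 + 48287 = 48312$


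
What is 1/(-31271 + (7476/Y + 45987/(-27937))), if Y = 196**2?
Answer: -5475652/171237061547 ≈ -3.1977e-5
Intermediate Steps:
Y = 38416
1/(-31271 + (7476/Y + 45987/(-27937))) = 1/(-31271 + (7476/38416 + 45987/(-27937))) = 1/(-31271 + (7476*(1/38416) + 45987*(-1/27937))) = 1/(-31271 + (267/1372 - 45987/27937)) = 1/(-31271 - 7947855/5475652) = 1/(-171237061547/5475652) = -5475652/171237061547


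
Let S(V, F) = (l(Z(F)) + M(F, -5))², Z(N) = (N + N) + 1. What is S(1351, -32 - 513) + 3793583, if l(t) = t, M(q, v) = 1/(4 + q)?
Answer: 1457407388523/292681 ≈ 4.9795e+6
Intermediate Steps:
Z(N) = 1 + 2*N (Z(N) = 2*N + 1 = 1 + 2*N)
S(V, F) = (1 + 1/(4 + F) + 2*F)² (S(V, F) = ((1 + 2*F) + 1/(4 + F))² = (1 + 1/(4 + F) + 2*F)²)
S(1351, -32 - 513) + 3793583 = (1 + (1 + 2*(-32 - 513))*(4 + (-32 - 513)))²/(4 + (-32 - 513))² + 3793583 = (1 + (1 + 2*(-545))*(4 - 545))²/(4 - 545)² + 3793583 = (1 + (1 - 1090)*(-541))²/(-541)² + 3793583 = (1 - 1089*(-541))²*(1/292681) + 3793583 = (1 + 589149)²*(1/292681) + 3793583 = 589150²*(1/292681) + 3793583 = 347097722500*(1/292681) + 3793583 = 347097722500/292681 + 3793583 = 1457407388523/292681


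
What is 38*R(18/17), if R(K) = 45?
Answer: 1710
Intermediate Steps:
38*R(18/17) = 38*45 = 1710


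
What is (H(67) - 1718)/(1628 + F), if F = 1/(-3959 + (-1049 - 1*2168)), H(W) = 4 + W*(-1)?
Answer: -12780456/11682527 ≈ -1.0940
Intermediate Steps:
H(W) = 4 - W
F = -1/7176 (F = 1/(-3959 + (-1049 - 2168)) = 1/(-3959 - 3217) = 1/(-7176) = -1/7176 ≈ -0.00013935)
(H(67) - 1718)/(1628 + F) = ((4 - 1*67) - 1718)/(1628 - 1/7176) = ((4 - 67) - 1718)/(11682527/7176) = (-63 - 1718)*(7176/11682527) = -1781*7176/11682527 = -12780456/11682527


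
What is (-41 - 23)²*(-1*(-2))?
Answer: 8192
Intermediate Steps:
(-41 - 23)²*(-1*(-2)) = (-64)²*2 = 4096*2 = 8192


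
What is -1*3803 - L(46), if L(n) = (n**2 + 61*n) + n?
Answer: -8771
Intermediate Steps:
L(n) = n**2 + 62*n
-1*3803 - L(46) = -1*3803 - 46*(62 + 46) = -3803 - 46*108 = -3803 - 1*4968 = -3803 - 4968 = -8771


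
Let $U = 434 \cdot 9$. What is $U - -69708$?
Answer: $73614$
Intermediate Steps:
$U = 3906$
$U - -69708 = 3906 - -69708 = 3906 + 69708 = 73614$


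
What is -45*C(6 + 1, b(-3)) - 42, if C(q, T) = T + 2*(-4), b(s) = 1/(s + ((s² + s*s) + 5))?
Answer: 1263/4 ≈ 315.75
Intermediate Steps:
b(s) = 1/(5 + s + 2*s²) (b(s) = 1/(s + ((s² + s²) + 5)) = 1/(s + (2*s² + 5)) = 1/(s + (5 + 2*s²)) = 1/(5 + s + 2*s²))
C(q, T) = -8 + T (C(q, T) = T - 8 = -8 + T)
-45*C(6 + 1, b(-3)) - 42 = -45*(-8 + 1/(5 - 3 + 2*(-3)²)) - 42 = -45*(-8 + 1/(5 - 3 + 2*9)) - 42 = -45*(-8 + 1/(5 - 3 + 18)) - 42 = -45*(-8 + 1/20) - 42 = -45*(-159/20) - 42 = 1431/4 - 42 = 1263/4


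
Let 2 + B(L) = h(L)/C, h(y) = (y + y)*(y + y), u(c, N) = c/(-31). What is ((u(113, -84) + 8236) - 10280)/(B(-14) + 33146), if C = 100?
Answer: -1586925/25692676 ≈ -0.061766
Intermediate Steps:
u(c, N) = -c/31 (u(c, N) = c*(-1/31) = -c/31)
h(y) = 4*y² (h(y) = (2*y)*(2*y) = 4*y²)
B(L) = -2 + L²/25 (B(L) = -2 + (4*L²)/100 = -2 + (4*L²)*(1/100) = -2 + L²/25)
((u(113, -84) + 8236) - 10280)/(B(-14) + 33146) = ((-1/31*113 + 8236) - 10280)/((-2 + (1/25)*(-14)²) + 33146) = ((-113/31 + 8236) - 10280)/((-2 + (1/25)*196) + 33146) = (255203/31 - 10280)/((-2 + 196/25) + 33146) = -63477/(31*(146/25 + 33146)) = -63477/(31*828796/25) = -63477/31*25/828796 = -1586925/25692676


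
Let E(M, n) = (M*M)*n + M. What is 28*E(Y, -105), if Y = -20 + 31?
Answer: -355432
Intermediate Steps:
Y = 11
E(M, n) = M + n*M**2 (E(M, n) = M**2*n + M = n*M**2 + M = M + n*M**2)
28*E(Y, -105) = 28*(11*(1 + 11*(-105))) = 28*(11*(1 - 1155)) = 28*(11*(-1154)) = 28*(-12694) = -355432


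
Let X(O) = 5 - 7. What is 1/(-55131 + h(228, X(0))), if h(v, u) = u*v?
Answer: -1/55587 ≈ -1.7990e-5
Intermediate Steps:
X(O) = -2
1/(-55131 + h(228, X(0))) = 1/(-55131 - 2*228) = 1/(-55131 - 456) = 1/(-55587) = -1/55587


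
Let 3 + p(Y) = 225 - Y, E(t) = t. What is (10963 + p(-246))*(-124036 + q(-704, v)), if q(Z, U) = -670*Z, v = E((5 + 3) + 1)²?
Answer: 3973918564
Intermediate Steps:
v = 81 (v = ((5 + 3) + 1)² = (8 + 1)² = 9² = 81)
p(Y) = 222 - Y (p(Y) = -3 + (225 - Y) = 222 - Y)
(10963 + p(-246))*(-124036 + q(-704, v)) = (10963 + (222 - 1*(-246)))*(-124036 - 670*(-704)) = (10963 + (222 + 246))*(-124036 + 471680) = (10963 + 468)*347644 = 11431*347644 = 3973918564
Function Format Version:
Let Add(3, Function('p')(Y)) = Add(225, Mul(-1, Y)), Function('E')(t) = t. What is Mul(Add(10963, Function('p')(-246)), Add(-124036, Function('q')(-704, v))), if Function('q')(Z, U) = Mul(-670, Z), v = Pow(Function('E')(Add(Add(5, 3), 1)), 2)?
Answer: 3973918564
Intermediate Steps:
v = 81 (v = Pow(Add(Add(5, 3), 1), 2) = Pow(Add(8, 1), 2) = Pow(9, 2) = 81)
Function('p')(Y) = Add(222, Mul(-1, Y)) (Function('p')(Y) = Add(-3, Add(225, Mul(-1, Y))) = Add(222, Mul(-1, Y)))
Mul(Add(10963, Function('p')(-246)), Add(-124036, Function('q')(-704, v))) = Mul(Add(10963, Add(222, Mul(-1, -246))), Add(-124036, Mul(-670, -704))) = Mul(Add(10963, Add(222, 246)), Add(-124036, 471680)) = Mul(Add(10963, 468), 347644) = Mul(11431, 347644) = 3973918564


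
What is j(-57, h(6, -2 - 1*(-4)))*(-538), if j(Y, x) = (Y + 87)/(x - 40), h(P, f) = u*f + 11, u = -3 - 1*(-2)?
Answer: 16140/31 ≈ 520.65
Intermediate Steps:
u = -1 (u = -3 + 2 = -1)
h(P, f) = 11 - f (h(P, f) = -f + 11 = 11 - f)
j(Y, x) = (87 + Y)/(-40 + x)
j(-57, h(6, -2 - 1*(-4)))*(-538) = ((87 - 57)/(-40 + (11 - (-2 - 1*(-4)))))*(-538) = (30/(-40 + (11 - (-2 + 4))))*(-538) = (30/(-40 + (11 - 1*2)))*(-538) = (30/(-40 + (11 - 2)))*(-538) = (30/(-40 + 9))*(-538) = (30/(-31))*(-538) = -1/31*30*(-538) = -30/31*(-538) = 16140/31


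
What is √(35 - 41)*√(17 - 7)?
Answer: 2*I*√15 ≈ 7.746*I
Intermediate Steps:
√(35 - 41)*√(17 - 7) = √(-6)*√10 = (I*√6)*√10 = 2*I*√15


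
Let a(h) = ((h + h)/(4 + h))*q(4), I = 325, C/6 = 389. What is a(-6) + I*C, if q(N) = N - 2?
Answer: 758562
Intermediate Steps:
C = 2334 (C = 6*389 = 2334)
q(N) = -2 + N
a(h) = 4*h/(4 + h) (a(h) = ((h + h)/(4 + h))*(-2 + 4) = ((2*h)/(4 + h))*2 = (2*h/(4 + h))*2 = 4*h/(4 + h))
a(-6) + I*C = 4*(-6)/(4 - 6) + 325*2334 = 4*(-6)/(-2) + 758550 = 4*(-6)*(-½) + 758550 = 12 + 758550 = 758562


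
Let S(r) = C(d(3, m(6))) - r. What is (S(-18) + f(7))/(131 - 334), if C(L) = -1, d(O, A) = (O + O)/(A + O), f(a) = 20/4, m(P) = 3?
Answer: -22/203 ≈ -0.10837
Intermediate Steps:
f(a) = 5 (f(a) = 20*(1/4) = 5)
d(O, A) = 2*O/(A + O) (d(O, A) = (2*O)/(A + O) = 2*O/(A + O))
S(r) = -1 - r
(S(-18) + f(7))/(131 - 334) = ((-1 - 1*(-18)) + 5)/(131 - 334) = ((-1 + 18) + 5)/(-203) = (17 + 5)*(-1/203) = 22*(-1/203) = -22/203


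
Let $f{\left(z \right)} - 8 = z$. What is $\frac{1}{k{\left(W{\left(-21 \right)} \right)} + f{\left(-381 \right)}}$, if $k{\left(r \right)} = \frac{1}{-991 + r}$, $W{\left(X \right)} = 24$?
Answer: $- \frac{967}{360692} \approx -0.002681$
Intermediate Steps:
$f{\left(z \right)} = 8 + z$
$\frac{1}{k{\left(W{\left(-21 \right)} \right)} + f{\left(-381 \right)}} = \frac{1}{\frac{1}{-991 + 24} + \left(8 - 381\right)} = \frac{1}{\frac{1}{-967} - 373} = \frac{1}{- \frac{1}{967} - 373} = \frac{1}{- \frac{360692}{967}} = - \frac{967}{360692}$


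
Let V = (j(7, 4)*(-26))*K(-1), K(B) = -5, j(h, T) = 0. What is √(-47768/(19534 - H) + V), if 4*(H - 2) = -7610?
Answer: 4*I*√255970799/42869 ≈ 1.4928*I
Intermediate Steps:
H = -3801/2 (H = 2 + (¼)*(-7610) = 2 - 3805/2 = -3801/2 ≈ -1900.5)
V = 0 (V = (0*(-26))*(-5) = 0*(-5) = 0)
√(-47768/(19534 - H) + V) = √(-47768/(19534 - 1*(-3801/2)) + 0) = √(-47768/(19534 + 3801/2) + 0) = √(-47768/42869/2 + 0) = √(-47768*2/42869 + 0) = √(-95536/42869 + 0) = √(-95536/42869) = 4*I*√255970799/42869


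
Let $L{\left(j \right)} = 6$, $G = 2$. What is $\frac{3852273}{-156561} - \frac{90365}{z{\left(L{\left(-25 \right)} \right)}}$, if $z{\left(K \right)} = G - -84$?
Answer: $- \frac{4826310081}{4488082} \approx -1075.4$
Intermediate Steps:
$z{\left(K \right)} = 86$ ($z{\left(K \right)} = 2 - -84 = 2 + 84 = 86$)
$\frac{3852273}{-156561} - \frac{90365}{z{\left(L{\left(-25 \right)} \right)}} = \frac{3852273}{-156561} - \frac{90365}{86} = 3852273 \left(- \frac{1}{156561}\right) - \frac{90365}{86} = - \frac{1284091}{52187} - \frac{90365}{86} = - \frac{4826310081}{4488082}$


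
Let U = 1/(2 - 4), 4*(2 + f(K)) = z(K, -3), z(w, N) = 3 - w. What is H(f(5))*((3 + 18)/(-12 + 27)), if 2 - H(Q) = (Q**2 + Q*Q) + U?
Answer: -14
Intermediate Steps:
f(K) = -5/4 - K/4 (f(K) = -2 + (3 - K)/4 = -2 + (3/4 - K/4) = -5/4 - K/4)
U = -1/2 (U = 1/(-2) = -1/2 ≈ -0.50000)
H(Q) = 5/2 - 2*Q**2 (H(Q) = 2 - ((Q**2 + Q*Q) - 1/2) = 2 - ((Q**2 + Q**2) - 1/2) = 2 - (2*Q**2 - 1/2) = 2 - (-1/2 + 2*Q**2) = 2 + (1/2 - 2*Q**2) = 5/2 - 2*Q**2)
H(f(5))*((3 + 18)/(-12 + 27)) = (5/2 - 2*(-5/4 - 1/4*5)**2)*((3 + 18)/(-12 + 27)) = (5/2 - 2*(-5/4 - 5/4)**2)*(21/15) = (5/2 - 2*(-5/2)**2)*(21*(1/15)) = (5/2 - 2*25/4)*(7/5) = (5/2 - 25/2)*(7/5) = -10*7/5 = -14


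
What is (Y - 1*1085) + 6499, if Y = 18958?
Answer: 24372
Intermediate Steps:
(Y - 1*1085) + 6499 = (18958 - 1*1085) + 6499 = (18958 - 1085) + 6499 = 17873 + 6499 = 24372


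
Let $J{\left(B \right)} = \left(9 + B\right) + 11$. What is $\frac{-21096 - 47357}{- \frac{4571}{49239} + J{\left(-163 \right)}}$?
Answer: $\frac{3370557267}{7045748} \approx 478.38$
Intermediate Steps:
$J{\left(B \right)} = 20 + B$
$\frac{-21096 - 47357}{- \frac{4571}{49239} + J{\left(-163 \right)}} = \frac{-21096 - 47357}{- \frac{4571}{49239} + \left(20 - 163\right)} = - \frac{68453}{\left(-4571\right) \frac{1}{49239} - 143} = - \frac{68453}{- \frac{4571}{49239} - 143} = - \frac{68453}{- \frac{7045748}{49239}} = \left(-68453\right) \left(- \frac{49239}{7045748}\right) = \frac{3370557267}{7045748}$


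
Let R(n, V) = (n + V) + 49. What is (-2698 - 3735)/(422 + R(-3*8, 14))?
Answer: -6433/461 ≈ -13.954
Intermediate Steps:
R(n, V) = 49 + V + n (R(n, V) = (V + n) + 49 = 49 + V + n)
(-2698 - 3735)/(422 + R(-3*8, 14)) = (-2698 - 3735)/(422 + (49 + 14 - 3*8)) = -6433/(422 + (49 + 14 - 24)) = -6433/(422 + 39) = -6433/461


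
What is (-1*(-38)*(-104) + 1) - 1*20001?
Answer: -23952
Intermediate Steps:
(-1*(-38)*(-104) + 1) - 1*20001 = (38*(-104) + 1) - 20001 = (-3952 + 1) - 20001 = -3951 - 20001 = -23952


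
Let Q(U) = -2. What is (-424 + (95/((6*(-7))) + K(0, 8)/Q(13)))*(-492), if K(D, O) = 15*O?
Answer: 1674686/7 ≈ 2.3924e+5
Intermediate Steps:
(-424 + (95/((6*(-7))) + K(0, 8)/Q(13)))*(-492) = (-424 + (95/((6*(-7))) + (15*8)/(-2)))*(-492) = (-424 + (95/(-42) + 120*(-1/2)))*(-492) = (-424 + (95*(-1/42) - 60))*(-492) = (-424 + (-95/42 - 60))*(-492) = (-424 - 2615/42)*(-492) = -20423/42*(-492) = 1674686/7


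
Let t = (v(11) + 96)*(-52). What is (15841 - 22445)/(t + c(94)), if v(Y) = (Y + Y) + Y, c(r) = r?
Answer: 3302/3307 ≈ 0.99849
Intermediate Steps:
v(Y) = 3*Y (v(Y) = 2*Y + Y = 3*Y)
t = -6708 (t = (3*11 + 96)*(-52) = (33 + 96)*(-52) = 129*(-52) = -6708)
(15841 - 22445)/(t + c(94)) = (15841 - 22445)/(-6708 + 94) = -6604/(-6614) = -6604*(-1/6614) = 3302/3307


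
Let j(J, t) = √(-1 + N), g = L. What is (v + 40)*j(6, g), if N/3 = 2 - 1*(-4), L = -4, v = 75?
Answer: 115*√17 ≈ 474.16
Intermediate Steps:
g = -4
N = 18 (N = 3*(2 - 1*(-4)) = 3*(2 + 4) = 3*6 = 18)
j(J, t) = √17 (j(J, t) = √(-1 + 18) = √17)
(v + 40)*j(6, g) = (75 + 40)*√17 = 115*√17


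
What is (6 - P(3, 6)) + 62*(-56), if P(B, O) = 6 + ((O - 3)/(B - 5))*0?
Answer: -3472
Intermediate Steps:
P(B, O) = 6 (P(B, O) = 6 + ((-3 + O)/(-5 + B))*0 = 6 + 0 = 6)
(6 - P(3, 6)) + 62*(-56) = (6 - 1*6) + 62*(-56) = (6 - 6) - 3472 = 0 - 3472 = -3472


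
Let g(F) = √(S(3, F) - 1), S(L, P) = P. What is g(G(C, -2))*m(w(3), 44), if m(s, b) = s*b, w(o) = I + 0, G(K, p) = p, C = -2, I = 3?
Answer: 132*I*√3 ≈ 228.63*I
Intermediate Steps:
g(F) = √(-1 + F) (g(F) = √(F - 1) = √(-1 + F))
w(o) = 3 (w(o) = 3 + 0 = 3)
m(s, b) = b*s
g(G(C, -2))*m(w(3), 44) = √(-1 - 2)*(44*3) = √(-3)*132 = (I*√3)*132 = 132*I*√3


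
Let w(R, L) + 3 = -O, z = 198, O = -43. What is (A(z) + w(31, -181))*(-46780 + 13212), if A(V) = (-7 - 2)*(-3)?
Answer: -2249056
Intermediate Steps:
w(R, L) = 40 (w(R, L) = -3 - 1*(-43) = -3 + 43 = 40)
A(V) = 27 (A(V) = -9*(-3) = 27)
(A(z) + w(31, -181))*(-46780 + 13212) = (27 + 40)*(-46780 + 13212) = 67*(-33568) = -2249056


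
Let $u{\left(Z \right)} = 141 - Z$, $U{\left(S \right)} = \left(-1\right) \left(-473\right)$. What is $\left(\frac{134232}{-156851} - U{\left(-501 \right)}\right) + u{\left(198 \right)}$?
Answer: $- \frac{83265262}{156851} \approx -530.86$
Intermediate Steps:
$U{\left(S \right)} = 473$
$\left(\frac{134232}{-156851} - U{\left(-501 \right)}\right) + u{\left(198 \right)} = \left(\frac{134232}{-156851} - 473\right) + \left(141 - 198\right) = \left(134232 \left(- \frac{1}{156851}\right) - 473\right) + \left(141 - 198\right) = \left(- \frac{134232}{156851} - 473\right) - 57 = - \frac{74324755}{156851} - 57 = - \frac{83265262}{156851}$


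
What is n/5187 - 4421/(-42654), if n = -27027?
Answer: -4138747/810426 ≈ -5.1069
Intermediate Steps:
n/5187 - 4421/(-42654) = -27027/5187 - 4421/(-42654) = -27027*1/5187 - 4421*(-1/42654) = -99/19 + 4421/42654 = -4138747/810426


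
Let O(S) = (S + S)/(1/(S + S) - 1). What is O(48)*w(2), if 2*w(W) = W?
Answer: -9216/95 ≈ -97.010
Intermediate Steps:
w(W) = W/2
O(S) = 2*S/(-1 + 1/(2*S)) (O(S) = (2*S)/(1/(2*S) - 1) = (2*S)/(-1 + 1/(2*S)) = 2*S/(-1 + 1/(2*S)))
O(48)*w(2) = (-4*48²/(-1 + 2*48))*((½)*2) = -4*2304/(-1 + 96)*1 = -4*2304/95*1 = -4*2304*1/95*1 = -9216/95*1 = -9216/95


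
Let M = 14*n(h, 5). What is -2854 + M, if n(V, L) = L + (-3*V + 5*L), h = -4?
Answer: -2266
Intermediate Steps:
n(V, L) = -3*V + 6*L
M = 588 (M = 14*(-3*(-4) + 6*5) = 14*(12 + 30) = 14*42 = 588)
-2854 + M = -2854 + 588 = -2266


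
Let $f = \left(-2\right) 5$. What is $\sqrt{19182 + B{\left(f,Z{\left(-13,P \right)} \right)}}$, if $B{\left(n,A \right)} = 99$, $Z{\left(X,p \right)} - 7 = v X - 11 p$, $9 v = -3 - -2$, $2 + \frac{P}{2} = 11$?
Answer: $\sqrt{19281} \approx 138.86$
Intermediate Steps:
$P = 18$ ($P = -4 + 2 \cdot 11 = -4 + 22 = 18$)
$v = - \frac{1}{9}$ ($v = \frac{-3 - -2}{9} = \frac{-3 + 2}{9} = \frac{1}{9} \left(-1\right) = - \frac{1}{9} \approx -0.11111$)
$Z{\left(X,p \right)} = 7 - 11 p - \frac{X}{9}$ ($Z{\left(X,p \right)} = 7 - \left(11 p + \frac{X}{9}\right) = 7 - 11 p - \frac{X}{9}$)
$f = -10$
$\sqrt{19182 + B{\left(f,Z{\left(-13,P \right)} \right)}} = \sqrt{19182 + 99} = \sqrt{19281}$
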